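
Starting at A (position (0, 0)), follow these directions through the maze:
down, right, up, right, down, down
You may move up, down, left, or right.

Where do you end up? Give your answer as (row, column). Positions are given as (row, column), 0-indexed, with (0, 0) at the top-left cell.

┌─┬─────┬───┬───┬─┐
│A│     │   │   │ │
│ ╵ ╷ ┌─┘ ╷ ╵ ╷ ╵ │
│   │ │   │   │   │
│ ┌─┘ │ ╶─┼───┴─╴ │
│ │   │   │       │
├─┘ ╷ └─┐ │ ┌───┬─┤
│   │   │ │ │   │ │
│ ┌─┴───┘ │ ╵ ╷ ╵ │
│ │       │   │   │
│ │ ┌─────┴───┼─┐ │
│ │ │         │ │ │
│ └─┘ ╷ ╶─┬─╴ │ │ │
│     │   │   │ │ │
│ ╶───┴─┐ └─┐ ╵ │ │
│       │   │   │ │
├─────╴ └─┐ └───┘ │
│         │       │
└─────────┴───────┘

Following directions step by step:
Start: (0, 0)
  down: (0, 0) → (1, 0)
  right: (1, 0) → (1, 1)
  up: (1, 1) → (0, 1)
  right: (0, 1) → (0, 2)
  down: (0, 2) → (1, 2)
  down: (1, 2) → (2, 2)
Final position: (2, 2)

Path taken:

┌─┬─────┬───┬───┬─┐
│A│↱ ↓  │   │   │ │
│ ╵ ╷ ┌─┘ ╷ ╵ ╷ ╵ │
│↳ ↑│↓│   │   │   │
│ ┌─┘ │ ╶─┼───┴─╴ │
│ │  B│   │       │
├─┘ ╷ └─┐ │ ┌───┬─┤
│   │   │ │ │   │ │
│ ┌─┴───┘ │ ╵ ╷ ╵ │
│ │       │   │   │
│ │ ┌─────┴───┼─┐ │
│ │ │         │ │ │
│ └─┘ ╷ ╶─┬─╴ │ │ │
│     │   │   │ │ │
│ ╶───┴─┐ └─┐ ╵ │ │
│       │   │   │ │
├─────╴ └─┐ └───┘ │
│         │       │
└─────────┴───────┘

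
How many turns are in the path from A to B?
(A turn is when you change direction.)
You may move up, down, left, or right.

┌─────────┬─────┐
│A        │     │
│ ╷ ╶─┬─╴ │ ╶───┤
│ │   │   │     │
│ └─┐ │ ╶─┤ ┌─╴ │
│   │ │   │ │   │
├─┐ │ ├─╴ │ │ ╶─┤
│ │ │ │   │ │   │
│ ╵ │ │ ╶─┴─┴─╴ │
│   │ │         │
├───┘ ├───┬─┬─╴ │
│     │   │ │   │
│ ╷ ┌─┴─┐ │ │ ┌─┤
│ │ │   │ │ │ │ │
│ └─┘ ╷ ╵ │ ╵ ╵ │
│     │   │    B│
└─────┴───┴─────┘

Directions: right, right, right, right, down, left, down, right, down, left, down, right, right, right, right, down, left, down, down, right
Number of turns: 12

Solution:

┌─────────┬─────┐
│A → → → ↓│     │
│ ╷ ╶─┬─╴ │ ╶───┤
│ │   │↓ ↲│     │
│ └─┐ │ ╶─┤ ┌─╴ │
│   │ │↳ ↓│ │   │
├─┐ │ ├─╴ │ │ ╶─┤
│ │ │ │↓ ↲│ │   │
│ ╵ │ │ ╶─┴─┴─╴ │
│   │ │↳ → → → ↓│
├───┘ ├───┬─┬─╴ │
│     │   │ │↓ ↲│
│ ╷ ┌─┴─┐ │ │ ┌─┤
│ │ │   │ │ │↓│ │
│ └─┘ ╷ ╵ │ ╵ ╵ │
│     │   │  ↳ B│
└─────┴───┴─────┘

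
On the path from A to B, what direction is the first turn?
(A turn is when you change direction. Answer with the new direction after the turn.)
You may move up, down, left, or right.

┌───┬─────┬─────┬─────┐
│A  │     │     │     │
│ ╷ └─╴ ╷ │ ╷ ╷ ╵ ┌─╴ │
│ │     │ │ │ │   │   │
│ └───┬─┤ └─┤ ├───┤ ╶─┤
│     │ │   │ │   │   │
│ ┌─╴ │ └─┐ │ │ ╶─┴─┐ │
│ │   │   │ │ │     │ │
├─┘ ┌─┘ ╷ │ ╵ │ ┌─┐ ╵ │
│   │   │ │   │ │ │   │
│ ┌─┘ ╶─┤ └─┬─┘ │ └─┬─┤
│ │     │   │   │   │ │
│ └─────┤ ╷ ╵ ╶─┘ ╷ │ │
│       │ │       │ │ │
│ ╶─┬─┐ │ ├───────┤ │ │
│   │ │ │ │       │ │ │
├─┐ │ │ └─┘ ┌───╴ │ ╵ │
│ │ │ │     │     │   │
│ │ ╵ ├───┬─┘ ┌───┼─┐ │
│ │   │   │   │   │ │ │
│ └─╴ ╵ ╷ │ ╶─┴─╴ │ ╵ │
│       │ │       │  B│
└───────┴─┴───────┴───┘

Directions: right, down, right, right, up, right, down, down, right, down, down, right, up, up, up, up, right, down, right, up, right, right, down, left, down, right, down, down, left, up, left, left, down, down, left, down, right, right, up, right, down, down, down, right, down, down
First turn direction: down

Solution:

┌───┬─────┬─────┬─────┐
│A ↓│  ↱ ↓│  ↱ ↓│↱ → ↓│
│ ╷ └─╴ ╷ │ ╷ ╷ ╵ ┌─╴ │
│ │↳ → ↑│↓│ │↑│↳ ↑│↓ ↲│
│ └───┬─┤ └─┤ ├───┤ ╶─┤
│     │ │↳ ↓│↑│   │↳ ↓│
│ ┌─╴ │ └─┐ │ │ ╶─┴─┐ │
│ │   │   │↓│↑│↓ ← ↰│↓│
├─┘ ┌─┘ ╷ │ ╵ │ ┌─┐ ╵ │
│   │   │ │↳ ↑│↓│ │↑ ↲│
│ ┌─┘ ╶─┤ └─┬─┘ │ └─┬─┤
│ │     │   │↓ ↲│↱ ↓│ │
│ └─────┤ ╷ ╵ ╶─┘ ╷ │ │
│       │ │  ↳ → ↑│↓│ │
│ ╶─┬─┐ │ ├───────┤ │ │
│   │ │ │ │       │↓│ │
├─┐ │ │ └─┘ ┌───╴ │ ╵ │
│ │ │ │     │     │↳ ↓│
│ │ ╵ ├───┬─┘ ┌───┼─┐ │
│ │   │   │   │   │ │↓│
│ └─╴ ╵ ╷ │ ╶─┴─╴ │ ╵ │
│       │ │       │  B│
└───────┴─┴───────┴───┘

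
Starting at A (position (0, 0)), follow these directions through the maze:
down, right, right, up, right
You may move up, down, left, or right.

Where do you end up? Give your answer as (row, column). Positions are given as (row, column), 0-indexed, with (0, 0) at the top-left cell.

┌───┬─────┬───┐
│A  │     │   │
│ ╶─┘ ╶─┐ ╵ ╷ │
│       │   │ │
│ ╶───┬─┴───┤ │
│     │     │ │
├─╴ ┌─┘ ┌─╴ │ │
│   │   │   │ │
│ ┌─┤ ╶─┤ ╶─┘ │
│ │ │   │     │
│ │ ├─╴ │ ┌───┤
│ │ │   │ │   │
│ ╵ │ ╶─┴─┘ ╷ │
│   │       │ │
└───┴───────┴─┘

Following directions step by step:
Start: (0, 0)
  down: (0, 0) → (1, 0)
  right: (1, 0) → (1, 1)
  right: (1, 1) → (1, 2)
  up: (1, 2) → (0, 2)
  right: (0, 2) → (0, 3)
Final position: (0, 3)

Path taken:

┌───┬─────┬───┐
│A  │↱ B  │   │
│ ╶─┘ ╶─┐ ╵ ╷ │
│↳ → ↑  │   │ │
│ ╶───┬─┴───┤ │
│     │     │ │
├─╴ ┌─┘ ┌─╴ │ │
│   │   │   │ │
│ ┌─┤ ╶─┤ ╶─┘ │
│ │ │   │     │
│ │ ├─╴ │ ┌───┤
│ │ │   │ │   │
│ ╵ │ ╶─┴─┘ ╷ │
│   │       │ │
└───┴───────┴─┘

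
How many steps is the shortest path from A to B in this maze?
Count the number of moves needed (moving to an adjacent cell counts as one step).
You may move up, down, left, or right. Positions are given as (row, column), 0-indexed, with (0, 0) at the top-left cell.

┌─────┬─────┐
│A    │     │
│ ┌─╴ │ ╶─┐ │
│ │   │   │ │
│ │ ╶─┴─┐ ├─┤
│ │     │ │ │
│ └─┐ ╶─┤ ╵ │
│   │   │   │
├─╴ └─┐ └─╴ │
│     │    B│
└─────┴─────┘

Using BFS to find shortest path:
Start: (0, 0), End: (4, 5)
Path found:
(0,0) → (0,1) → (0,2) → (1,2) → (1,1) → (2,1) → (2,2) → (3,2) → (3,3) → (4,3) → (4,4) → (4,5)
Number of steps: 11

Solution:

┌─────┬─────┐
│A → ↓│     │
│ ┌─╴ │ ╶─┐ │
│ │↓ ↲│   │ │
│ │ ╶─┴─┐ ├─┤
│ │↳ ↓  │ │ │
│ └─┐ ╶─┤ ╵ │
│   │↳ ↓│   │
├─╴ └─┐ └─╴ │
│     │↳ → B│
└─────┴─────┘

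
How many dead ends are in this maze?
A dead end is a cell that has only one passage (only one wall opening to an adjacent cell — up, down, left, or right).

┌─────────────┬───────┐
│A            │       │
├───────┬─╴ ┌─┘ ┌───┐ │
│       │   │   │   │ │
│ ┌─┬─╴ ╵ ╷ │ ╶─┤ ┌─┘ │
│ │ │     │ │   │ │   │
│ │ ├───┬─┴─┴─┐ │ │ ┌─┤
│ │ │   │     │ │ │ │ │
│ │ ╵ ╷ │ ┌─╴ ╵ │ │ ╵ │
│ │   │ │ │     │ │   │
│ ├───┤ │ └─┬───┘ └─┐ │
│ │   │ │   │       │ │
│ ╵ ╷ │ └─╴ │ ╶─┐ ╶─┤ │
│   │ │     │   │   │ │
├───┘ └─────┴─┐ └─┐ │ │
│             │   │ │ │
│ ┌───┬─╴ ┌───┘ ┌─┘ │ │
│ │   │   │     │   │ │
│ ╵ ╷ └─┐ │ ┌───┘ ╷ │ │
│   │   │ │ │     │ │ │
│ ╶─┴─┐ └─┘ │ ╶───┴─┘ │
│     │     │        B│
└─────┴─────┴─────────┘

Checking each cell for number of passages:

Dead ends found at positions:
  (0, 0)
  (0, 6)
  (1, 9)
  (2, 1)
  (2, 2)
  (2, 5)
  (3, 10)
  (4, 5)
  (5, 9)
  (7, 6)
  (7, 8)
  (8, 3)
  (9, 4)
  (9, 9)
  (10, 2)
Total dead ends: 15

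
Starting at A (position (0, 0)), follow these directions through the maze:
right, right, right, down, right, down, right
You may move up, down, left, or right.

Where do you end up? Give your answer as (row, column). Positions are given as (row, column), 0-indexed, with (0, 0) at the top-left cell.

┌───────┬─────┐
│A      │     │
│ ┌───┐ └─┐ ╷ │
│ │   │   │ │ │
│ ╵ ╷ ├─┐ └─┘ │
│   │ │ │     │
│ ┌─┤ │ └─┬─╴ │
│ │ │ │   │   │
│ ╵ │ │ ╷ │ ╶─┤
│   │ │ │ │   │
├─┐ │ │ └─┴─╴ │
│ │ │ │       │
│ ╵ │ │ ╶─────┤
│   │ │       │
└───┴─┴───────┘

Following directions step by step:
Start: (0, 0)
  right: (0, 0) → (0, 1)
  right: (0, 1) → (0, 2)
  right: (0, 2) → (0, 3)
  down: (0, 3) → (1, 3)
  right: (1, 3) → (1, 4)
  down: (1, 4) → (2, 4)
  right: (2, 4) → (2, 5)
Final position: (2, 5)

Path taken:

┌───────┬─────┐
│A → → ↓│     │
│ ┌───┐ └─┐ ╷ │
│ │   │↳ ↓│ │ │
│ ╵ ╷ ├─┐ └─┘ │
│   │ │ │↳ B  │
│ ┌─┤ │ └─┬─╴ │
│ │ │ │   │   │
│ ╵ │ │ ╷ │ ╶─┤
│   │ │ │ │   │
├─┐ │ │ └─┴─╴ │
│ │ │ │       │
│ ╵ │ │ ╶─────┤
│   │ │       │
└───┴─┴───────┘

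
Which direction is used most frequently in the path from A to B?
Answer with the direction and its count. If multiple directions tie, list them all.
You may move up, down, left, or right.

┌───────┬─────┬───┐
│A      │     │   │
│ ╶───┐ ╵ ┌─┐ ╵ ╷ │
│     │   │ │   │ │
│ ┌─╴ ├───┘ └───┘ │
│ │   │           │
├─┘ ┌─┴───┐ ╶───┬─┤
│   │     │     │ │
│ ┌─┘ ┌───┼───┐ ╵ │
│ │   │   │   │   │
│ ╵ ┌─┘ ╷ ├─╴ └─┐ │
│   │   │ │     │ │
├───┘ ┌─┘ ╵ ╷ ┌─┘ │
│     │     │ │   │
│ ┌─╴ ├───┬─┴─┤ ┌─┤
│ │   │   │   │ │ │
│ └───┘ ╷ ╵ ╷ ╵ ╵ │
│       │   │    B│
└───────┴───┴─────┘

Directions: right, right, right, down, right, up, right, right, down, right, up, right, down, down, left, left, left, down, right, right, down, right, down, down, left, down, down, right
Counts: {'right': 12, 'down': 10, 'up': 2, 'left': 4}
Most common: right (12 times)

Solution:

┌───────┬─────┬───┐
│A → → ↓│↱ → ↓│↱ ↓│
│ ╶───┐ ╵ ┌─┐ ╵ ╷ │
│     │↳ ↑│ │↳ ↑│↓│
│ ┌─╴ ├───┘ └───┘ │
│ │   │    ↓ ← ← ↲│
├─┘ ┌─┴───┐ ╶───┬─┤
│   │     │↳ → ↓│ │
│ ┌─┘ ┌───┼───┐ ╵ │
│ │   │   │   │↳ ↓│
│ ╵ ┌─┘ ╷ ├─╴ └─┐ │
│   │   │ │     │↓│
├───┘ ┌─┘ ╵ ╷ ┌─┘ │
│     │     │ │↓ ↲│
│ ┌─╴ ├───┬─┴─┤ ┌─┤
│ │   │   │   │↓│ │
│ └───┘ ╷ ╵ ╷ ╵ ╵ │
│       │   │  ↳ B│
└───────┴───┴─────┘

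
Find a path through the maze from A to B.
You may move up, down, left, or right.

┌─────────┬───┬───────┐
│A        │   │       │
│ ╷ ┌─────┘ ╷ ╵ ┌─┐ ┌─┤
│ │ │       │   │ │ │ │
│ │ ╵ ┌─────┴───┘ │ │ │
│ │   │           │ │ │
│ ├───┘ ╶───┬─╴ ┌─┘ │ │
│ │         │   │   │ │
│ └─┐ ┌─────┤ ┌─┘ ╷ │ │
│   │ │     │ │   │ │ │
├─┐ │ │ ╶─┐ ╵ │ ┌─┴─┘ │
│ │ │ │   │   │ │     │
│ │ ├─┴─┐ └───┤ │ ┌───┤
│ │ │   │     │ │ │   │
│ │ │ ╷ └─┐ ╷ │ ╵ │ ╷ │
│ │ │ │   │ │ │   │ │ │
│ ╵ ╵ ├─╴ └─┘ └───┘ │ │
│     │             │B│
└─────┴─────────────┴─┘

Finding the shortest path through the maze:
Path length: 26 steps
Directions: down → down → down → down → right → down → down → down → down → right → up → up → right → down → right → down → right → right → right → right → right → up → up → right → down → down

Solution:

┌─────────┬───┬───────┐
│A        │   │       │
│ ╷ ┌─────┘ ╷ ╵ ┌─┐ ┌─┤
│↓│ │       │   │ │ │ │
│ │ ╵ ┌─────┴───┘ │ │ │
│↓│   │           │ │ │
│ ├───┘ ╶───┬─╴ ┌─┘ │ │
│↓│         │   │   │ │
│ └─┐ ┌─────┤ ┌─┘ ╷ │ │
│↳ ↓│ │     │ │   │ │ │
├─┐ │ │ ╶─┐ ╵ │ ┌─┴─┘ │
│ │↓│ │   │   │ │     │
│ │ ├─┴─┐ └───┤ │ ┌───┤
│ │↓│↱ ↓│     │ │ │↱ ↓│
│ │ │ ╷ └─┐ ╷ │ ╵ │ ╷ │
│ │↓│↑│↳ ↓│ │ │   │↑│↓│
│ ╵ ╵ ├─╴ └─┘ └───┘ │ │
│  ↳ ↑│  ↳ → → → → ↑│B│
└─────┴─────────────┴─┘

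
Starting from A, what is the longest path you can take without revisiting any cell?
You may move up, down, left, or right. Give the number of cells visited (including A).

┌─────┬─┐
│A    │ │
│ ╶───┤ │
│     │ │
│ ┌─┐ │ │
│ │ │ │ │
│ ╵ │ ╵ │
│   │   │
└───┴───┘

Finding longest simple path using DFS:
Start: (0, 0)
Longest path visits 10 cells
Path: A → down → right → right → down → down → right → up → up → up

Solution:

┌─────┬─┐
│A    │B│
│ ╶───┤ │
│↳ → ↓│↑│
│ ┌─┐ │ │
│ │ │↓│↑│
│ ╵ │ ╵ │
│   │↳ ↑│
└───┴───┘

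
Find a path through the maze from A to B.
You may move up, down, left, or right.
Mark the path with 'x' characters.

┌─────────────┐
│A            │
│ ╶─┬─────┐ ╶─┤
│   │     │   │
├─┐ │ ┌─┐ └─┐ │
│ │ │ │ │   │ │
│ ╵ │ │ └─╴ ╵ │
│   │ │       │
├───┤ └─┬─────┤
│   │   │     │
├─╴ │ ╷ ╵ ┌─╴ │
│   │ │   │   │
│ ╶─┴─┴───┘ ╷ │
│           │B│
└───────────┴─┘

Finding the shortest path through the maze:
Path length: 26 steps
Directions: right → right → right → right → right → down → right → down → down → left → up → left → up → left → left → down → down → down → right → down → right → up → right → right → down → down

Solution:

┌─────────────┐
│A x x x x x  │
│ ╶─┬─────┐ ╶─┤
│   │x x x│x x│
├─┐ │ ┌─┐ └─┐ │
│ │ │x│ │x x│x│
│ ╵ │ │ └─╴ ╵ │
│   │x│    x x│
├───┤ └─┬─────┤
│   │x x│x x x│
├─╴ │ ╷ ╵ ┌─╴ │
│   │ │x x│  x│
│ ╶─┴─┴───┘ ╷ │
│           │B│
└───────────┴─┘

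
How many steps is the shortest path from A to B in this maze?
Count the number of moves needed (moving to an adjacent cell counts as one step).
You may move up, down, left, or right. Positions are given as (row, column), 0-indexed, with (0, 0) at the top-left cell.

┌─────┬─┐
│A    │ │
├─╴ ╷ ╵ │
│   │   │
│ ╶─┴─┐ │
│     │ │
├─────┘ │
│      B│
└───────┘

Using BFS to find shortest path:
Start: (0, 0), End: (3, 3)
Path found:
(0,0) → (0,1) → (0,2) → (1,2) → (1,3) → (2,3) → (3,3)
Number of steps: 6

Solution:

┌─────┬─┐
│A → ↓│ │
├─╴ ╷ ╵ │
│   │↳ ↓│
│ ╶─┴─┐ │
│     │↓│
├─────┘ │
│      B│
└───────┘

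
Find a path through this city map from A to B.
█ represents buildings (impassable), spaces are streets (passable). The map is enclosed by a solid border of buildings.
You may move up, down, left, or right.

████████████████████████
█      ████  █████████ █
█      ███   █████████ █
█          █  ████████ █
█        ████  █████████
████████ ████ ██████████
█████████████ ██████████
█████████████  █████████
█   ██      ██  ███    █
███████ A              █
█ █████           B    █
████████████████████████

Finding the shortest path from A to B:
Movement: cardinal only
Path length: 11 steps
Directions: down → right → right → right → right → right → right → right → right → right → right

Solution:

████████████████████████
█      ████  █████████ █
█      ███   █████████ █
█          █  ████████ █
█        ████  █████████
████████ ████ ██████████
█████████████ ██████████
█████████████  █████████
█   ██      ██  ███    █
███████ A              █
█ █████ ↳→→→→→→→→→B    █
████████████████████████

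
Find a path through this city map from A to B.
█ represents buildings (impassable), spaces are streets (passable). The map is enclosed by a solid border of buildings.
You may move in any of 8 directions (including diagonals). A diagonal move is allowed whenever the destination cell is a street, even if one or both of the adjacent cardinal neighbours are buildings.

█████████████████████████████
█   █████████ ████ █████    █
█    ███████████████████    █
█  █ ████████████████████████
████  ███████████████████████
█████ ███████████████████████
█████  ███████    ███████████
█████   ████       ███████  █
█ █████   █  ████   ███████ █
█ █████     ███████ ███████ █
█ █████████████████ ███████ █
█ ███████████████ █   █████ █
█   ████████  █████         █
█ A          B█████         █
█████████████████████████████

Finding the shortest path from A to B:
Movement: 8-directional
Path length: 11 steps
Directions: right → right → right → right → right → right → right → right → right → right → right

Solution:

█████████████████████████████
█   █████████ ████ █████    █
█    ███████████████████    █
█  █ ████████████████████████
████  ███████████████████████
█████ ███████████████████████
█████  ███████    ███████████
█████   ████       ███████  █
█ █████   █  ████   ███████ █
█ █████     ███████ ███████ █
█ █████████████████ ███████ █
█ ███████████████ █   █████ █
█   ████████  █████         █
█ A→→→→→→→→→→B█████         █
█████████████████████████████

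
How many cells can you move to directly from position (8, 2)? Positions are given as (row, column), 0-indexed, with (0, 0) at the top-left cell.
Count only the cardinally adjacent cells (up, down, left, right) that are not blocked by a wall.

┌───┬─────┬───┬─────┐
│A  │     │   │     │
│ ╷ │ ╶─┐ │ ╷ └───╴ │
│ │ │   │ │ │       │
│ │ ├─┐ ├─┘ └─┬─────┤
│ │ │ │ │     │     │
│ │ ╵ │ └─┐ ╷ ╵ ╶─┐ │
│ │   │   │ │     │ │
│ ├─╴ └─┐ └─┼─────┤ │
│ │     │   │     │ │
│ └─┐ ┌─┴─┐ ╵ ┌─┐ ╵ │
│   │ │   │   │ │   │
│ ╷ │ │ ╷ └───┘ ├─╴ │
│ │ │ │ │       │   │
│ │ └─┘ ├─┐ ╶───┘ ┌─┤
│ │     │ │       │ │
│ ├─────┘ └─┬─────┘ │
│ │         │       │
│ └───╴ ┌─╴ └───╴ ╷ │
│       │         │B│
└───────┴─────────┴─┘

Checking passable neighbors of (8, 2):
Neighbors: (8, 1), (8, 3)
Count: 2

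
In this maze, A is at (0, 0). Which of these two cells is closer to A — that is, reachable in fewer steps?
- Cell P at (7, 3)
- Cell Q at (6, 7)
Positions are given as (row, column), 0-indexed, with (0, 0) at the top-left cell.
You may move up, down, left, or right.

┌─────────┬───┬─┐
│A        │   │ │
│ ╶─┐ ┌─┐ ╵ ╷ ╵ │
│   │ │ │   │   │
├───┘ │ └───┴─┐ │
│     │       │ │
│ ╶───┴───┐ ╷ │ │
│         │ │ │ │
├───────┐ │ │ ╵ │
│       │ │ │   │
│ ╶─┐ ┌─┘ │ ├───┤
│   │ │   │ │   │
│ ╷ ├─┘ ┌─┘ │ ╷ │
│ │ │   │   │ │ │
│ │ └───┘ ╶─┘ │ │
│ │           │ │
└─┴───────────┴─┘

Shortest path A → P at (7, 3): 24 steps
Shortest path A → Q at (6, 7): 29 steps

P is closer (24 steps vs 29 steps).

Path to P:

┌─────────┬───┬─┐
│A → → → ↓│↱ ↓│ │
│ ╶─┐ ┌─┐ ╵ ╷ ╵ │
│   │ │ │↳ ↑│↳ ↓│
├───┘ │ └───┴─┐ │
│     │    ↓ ↰│↓│
│ ╶───┴───┐ ╷ │ │
│         │↓│↑│↓│
├───────┐ │ │ ╵ │
│       │ │↓│↑ ↲│
│ ╶─┐ ┌─┘ │ ├───┤
│   │ │   │↓│   │
│ ╷ ├─┘ ┌─┘ │ ╷ │
│ │ │   │↓ ↲│ │ │
│ │ └───┘ ╶─┘ │ │
│ │    P ↲    │ │
└─┴───────────┴─┘

Path to Q:

┌─────────┬───┬─┐
│A → → → ↓│↱ ↓│ │
│ ╶─┐ ┌─┐ ╵ ╷ ╵ │
│   │ │ │↳ ↑│↳ ↓│
├───┘ │ └───┴─┐ │
│     │    ↓ ↰│↓│
│ ╶───┴───┐ ╷ │ │
│         │↓│↑│↓│
├───────┐ │ │ ╵ │
│       │ │↓│↑ ↲│
│ ╶─┐ ┌─┘ │ ├───┤
│   │ │   │↓│↱ ↓│
│ ╷ ├─┘ ┌─┘ │ ╷ │
│ │ │   │↓ ↲│↑│Q│
│ │ └───┘ ╶─┘ │ │
│ │      ↳ → ↑│ │
└─┴───────────┴─┘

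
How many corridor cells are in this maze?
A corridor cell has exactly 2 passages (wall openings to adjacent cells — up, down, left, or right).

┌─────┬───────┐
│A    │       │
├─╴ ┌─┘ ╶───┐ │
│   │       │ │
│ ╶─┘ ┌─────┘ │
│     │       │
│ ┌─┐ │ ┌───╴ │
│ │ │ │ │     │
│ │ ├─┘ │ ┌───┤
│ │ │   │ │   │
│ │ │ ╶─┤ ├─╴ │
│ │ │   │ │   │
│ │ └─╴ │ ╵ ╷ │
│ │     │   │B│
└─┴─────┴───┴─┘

Counting cells with exactly 2 passages:
Total corridor cells: 35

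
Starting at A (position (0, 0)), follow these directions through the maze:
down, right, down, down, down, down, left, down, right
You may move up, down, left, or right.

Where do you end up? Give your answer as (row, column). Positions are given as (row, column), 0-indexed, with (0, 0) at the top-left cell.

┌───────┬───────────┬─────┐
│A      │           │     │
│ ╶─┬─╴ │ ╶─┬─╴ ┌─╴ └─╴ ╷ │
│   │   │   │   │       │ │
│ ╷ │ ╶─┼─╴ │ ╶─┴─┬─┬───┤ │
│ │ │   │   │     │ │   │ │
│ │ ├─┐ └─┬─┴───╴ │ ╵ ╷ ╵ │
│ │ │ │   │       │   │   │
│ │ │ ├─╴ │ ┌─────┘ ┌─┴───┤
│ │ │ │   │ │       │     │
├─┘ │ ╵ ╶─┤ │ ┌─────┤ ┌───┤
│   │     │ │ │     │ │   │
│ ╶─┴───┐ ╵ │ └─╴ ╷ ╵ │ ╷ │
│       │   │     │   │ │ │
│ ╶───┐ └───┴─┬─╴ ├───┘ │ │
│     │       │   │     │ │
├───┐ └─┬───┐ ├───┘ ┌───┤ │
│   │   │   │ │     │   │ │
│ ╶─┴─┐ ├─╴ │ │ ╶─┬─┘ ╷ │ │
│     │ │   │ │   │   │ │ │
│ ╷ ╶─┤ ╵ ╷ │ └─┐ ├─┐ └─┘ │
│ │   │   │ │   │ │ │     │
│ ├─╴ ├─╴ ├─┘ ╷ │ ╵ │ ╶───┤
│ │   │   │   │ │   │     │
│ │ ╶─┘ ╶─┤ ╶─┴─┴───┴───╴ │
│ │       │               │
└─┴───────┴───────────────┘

Following directions step by step:
Start: (0, 0)
  down: (0, 0) → (1, 0)
  right: (1, 0) → (1, 1)
  down: (1, 1) → (2, 1)
  down: (2, 1) → (3, 1)
  down: (3, 1) → (4, 1)
  down: (4, 1) → (5, 1)
  left: (5, 1) → (5, 0)
  down: (5, 0) → (6, 0)
  right: (6, 0) → (6, 1)
Final position: (6, 1)

Path taken:

┌───────┬───────────┬─────┐
│A      │           │     │
│ ╶─┬─╴ │ ╶─┬─╴ ┌─╴ └─╴ ╷ │
│↳ ↓│   │   │   │       │ │
│ ╷ │ ╶─┼─╴ │ ╶─┴─┬─┬───┤ │
│ │↓│   │   │     │ │   │ │
│ │ ├─┐ └─┬─┴───╴ │ ╵ ╷ ╵ │
│ │↓│ │   │       │   │   │
│ │ │ ├─╴ │ ┌─────┘ ┌─┴───┤
│ │↓│ │   │ │       │     │
├─┘ │ ╵ ╶─┤ │ ┌─────┤ ┌───┤
│↓ ↲│     │ │ │     │ │   │
│ ╶─┴───┐ ╵ │ └─╴ ╷ ╵ │ ╷ │
│↳ B    │   │     │   │ │ │
│ ╶───┐ └───┴─┬─╴ ├───┘ │ │
│     │       │   │     │ │
├───┐ └─┬───┐ ├───┘ ┌───┤ │
│   │   │   │ │     │   │ │
│ ╶─┴─┐ ├─╴ │ │ ╶─┬─┘ ╷ │ │
│     │ │   │ │   │   │ │ │
│ ╷ ╶─┤ ╵ ╷ │ └─┐ ├─┐ └─┘ │
│ │   │   │ │   │ │ │     │
│ ├─╴ ├─╴ ├─┘ ╷ │ ╵ │ ╶───┤
│ │   │   │   │ │   │     │
│ │ ╶─┘ ╶─┤ ╶─┴─┴───┴───╴ │
│ │       │               │
└─┴───────┴───────────────┘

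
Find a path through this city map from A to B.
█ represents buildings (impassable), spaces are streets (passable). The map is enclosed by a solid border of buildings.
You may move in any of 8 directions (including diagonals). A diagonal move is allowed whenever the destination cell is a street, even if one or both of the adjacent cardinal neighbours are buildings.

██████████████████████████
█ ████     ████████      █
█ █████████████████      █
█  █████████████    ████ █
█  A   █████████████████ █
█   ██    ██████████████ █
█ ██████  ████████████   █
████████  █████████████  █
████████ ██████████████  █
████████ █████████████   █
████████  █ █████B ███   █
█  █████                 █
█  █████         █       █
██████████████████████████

Finding the shortest path from A to B:
Movement: 8-directional
Path length: 17 steps
Directions: right → right → right → down-right → down-right → down → down → down → down-right → down-right → right → right → right → right → right → right → up-right

Solution:

██████████████████████████
█ ████     ████████      █
█ █████████████████      █
█  █████████████    ████ █
█  A→→↘█████████████████ █
█   ██ ↘  ██████████████ █
█ ██████↓ ████████████   █
████████↓ █████████████  █
████████↓██████████████  █
████████↘█████████████   █
████████ ↘█ █████B ███   █
█  █████  →→→→→→↗        █
█  █████         █       █
██████████████████████████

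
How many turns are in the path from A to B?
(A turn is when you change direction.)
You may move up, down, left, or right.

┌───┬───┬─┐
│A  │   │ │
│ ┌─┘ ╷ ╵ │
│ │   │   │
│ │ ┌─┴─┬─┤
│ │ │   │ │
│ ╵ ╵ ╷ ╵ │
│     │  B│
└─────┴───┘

Directions: down, down, down, right, right, up, right, down, right
Number of turns: 5

Solution:

┌───┬───┬─┐
│A  │   │ │
│ ┌─┘ ╷ ╵ │
│↓│   │   │
│ │ ┌─┴─┬─┤
│↓│ │↱ ↓│ │
│ ╵ ╵ ╷ ╵ │
│↳ → ↑│↳ B│
└─────┴───┘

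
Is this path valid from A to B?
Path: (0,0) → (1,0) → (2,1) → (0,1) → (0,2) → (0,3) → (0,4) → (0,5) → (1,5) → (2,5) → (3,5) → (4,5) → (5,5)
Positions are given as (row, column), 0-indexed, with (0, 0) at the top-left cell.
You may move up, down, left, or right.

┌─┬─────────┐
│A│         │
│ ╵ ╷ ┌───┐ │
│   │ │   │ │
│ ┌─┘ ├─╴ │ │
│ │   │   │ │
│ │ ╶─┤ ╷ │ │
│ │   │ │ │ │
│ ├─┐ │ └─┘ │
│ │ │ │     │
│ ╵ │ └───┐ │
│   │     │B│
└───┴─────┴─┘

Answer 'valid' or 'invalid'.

Checking path validity:
Result: Invalid move at step 2: cannot move from (1, 0) to (2, 1).

invalid

Correct solution:

┌─┬─────────┐
│A│↱ → → → ↓│
│ ╵ ╷ ┌───┐ │
│↳ ↑│ │   │↓│
│ ┌─┘ ├─╴ │ │
│ │   │   │↓│
│ │ ╶─┤ ╷ │ │
│ │   │ │ │↓│
│ ├─┐ │ └─┘ │
│ │ │ │    ↓│
│ ╵ │ └───┐ │
│   │     │B│
└───┴─────┴─┘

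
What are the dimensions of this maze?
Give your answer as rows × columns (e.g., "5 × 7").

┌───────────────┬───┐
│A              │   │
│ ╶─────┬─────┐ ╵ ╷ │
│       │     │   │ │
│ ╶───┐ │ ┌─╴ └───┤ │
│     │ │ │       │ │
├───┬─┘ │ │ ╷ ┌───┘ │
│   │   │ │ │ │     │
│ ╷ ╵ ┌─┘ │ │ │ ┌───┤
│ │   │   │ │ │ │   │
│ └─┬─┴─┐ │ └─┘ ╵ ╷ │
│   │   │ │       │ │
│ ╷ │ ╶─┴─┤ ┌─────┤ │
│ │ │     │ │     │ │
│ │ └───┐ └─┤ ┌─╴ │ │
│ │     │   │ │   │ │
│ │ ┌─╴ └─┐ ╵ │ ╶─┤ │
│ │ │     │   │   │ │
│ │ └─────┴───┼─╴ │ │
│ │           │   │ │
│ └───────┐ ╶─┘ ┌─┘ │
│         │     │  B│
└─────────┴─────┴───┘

Counting the maze dimensions:
Rows (vertical): 11
Columns (horizontal): 10
Dimensions: 11 × 10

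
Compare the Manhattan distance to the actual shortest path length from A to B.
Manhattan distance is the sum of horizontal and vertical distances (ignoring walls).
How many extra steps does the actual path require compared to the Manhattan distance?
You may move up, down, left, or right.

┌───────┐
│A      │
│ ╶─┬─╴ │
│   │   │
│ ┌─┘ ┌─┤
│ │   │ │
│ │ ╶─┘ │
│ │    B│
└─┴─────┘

Manhattan distance: |3 - 0| + |3 - 0| = 6
Actual path length: 10
Extra steps: 10 - 6 = 4

Solution:

┌───────┐
│A → → ↓│
│ ╶─┬─╴ │
│   │↓ ↲│
│ ┌─┘ ┌─┤
│ │↓ ↲│ │
│ │ ╶─┘ │
│ │↳ → B│
└─┴─────┘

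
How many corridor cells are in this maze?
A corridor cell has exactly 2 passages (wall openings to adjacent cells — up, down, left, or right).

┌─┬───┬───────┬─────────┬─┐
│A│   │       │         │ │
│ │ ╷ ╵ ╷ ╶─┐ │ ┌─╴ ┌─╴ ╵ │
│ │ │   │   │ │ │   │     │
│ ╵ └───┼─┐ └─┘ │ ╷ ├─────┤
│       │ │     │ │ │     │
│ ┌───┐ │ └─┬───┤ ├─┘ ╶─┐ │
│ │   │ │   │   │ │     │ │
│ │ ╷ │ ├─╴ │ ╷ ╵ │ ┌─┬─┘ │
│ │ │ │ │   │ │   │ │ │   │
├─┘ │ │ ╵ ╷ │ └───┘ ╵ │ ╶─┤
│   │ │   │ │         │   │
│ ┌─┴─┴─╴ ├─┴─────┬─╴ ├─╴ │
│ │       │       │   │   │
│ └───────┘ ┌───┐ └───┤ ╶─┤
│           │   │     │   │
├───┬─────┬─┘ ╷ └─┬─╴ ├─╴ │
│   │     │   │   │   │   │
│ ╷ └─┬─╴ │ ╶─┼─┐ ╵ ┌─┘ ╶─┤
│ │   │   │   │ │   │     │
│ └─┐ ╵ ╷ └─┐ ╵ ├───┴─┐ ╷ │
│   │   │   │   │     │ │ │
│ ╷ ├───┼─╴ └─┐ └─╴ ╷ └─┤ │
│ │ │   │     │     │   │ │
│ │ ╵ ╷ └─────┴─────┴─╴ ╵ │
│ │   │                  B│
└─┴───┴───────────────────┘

Counting cells with exactly 2 passages:
Total corridor cells: 130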